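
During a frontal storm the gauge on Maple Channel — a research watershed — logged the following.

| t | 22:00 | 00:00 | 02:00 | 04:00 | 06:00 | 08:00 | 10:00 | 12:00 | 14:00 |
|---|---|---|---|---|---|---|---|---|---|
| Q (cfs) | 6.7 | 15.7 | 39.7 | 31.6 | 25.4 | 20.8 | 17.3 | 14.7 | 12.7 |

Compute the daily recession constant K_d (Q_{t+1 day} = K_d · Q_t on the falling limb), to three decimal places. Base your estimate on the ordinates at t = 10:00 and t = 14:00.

K_d ≈ 0.157

Between t = 10:00 and t = 14:00 the flow falls from 17.3 to 12.7 cfs over 2×2 h = 4 h.
Per-interval ratio K = (12.7/17.3)^(1/2) = 0.8568; K_d = K^(24/2) = 0.157.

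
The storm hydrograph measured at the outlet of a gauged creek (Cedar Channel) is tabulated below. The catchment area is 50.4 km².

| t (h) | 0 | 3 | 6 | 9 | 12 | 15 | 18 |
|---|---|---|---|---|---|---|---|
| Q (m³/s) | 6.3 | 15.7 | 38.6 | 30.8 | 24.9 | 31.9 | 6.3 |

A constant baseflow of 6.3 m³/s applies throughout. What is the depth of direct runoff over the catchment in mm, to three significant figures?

d ≈ 23.7 mm

Direct runoff: 0.0, 9.4, 32.3, 24.5, 18.6, 25.6, 0.0 m³/s; ΣQ_DR = 110.4 m³/s.
V = ΣQ_DR · Δt = 110.4 × 10800 s = 1.192 × 10^6 m³.
Over A = 50.4 km², depth = V / A = 23.7 mm.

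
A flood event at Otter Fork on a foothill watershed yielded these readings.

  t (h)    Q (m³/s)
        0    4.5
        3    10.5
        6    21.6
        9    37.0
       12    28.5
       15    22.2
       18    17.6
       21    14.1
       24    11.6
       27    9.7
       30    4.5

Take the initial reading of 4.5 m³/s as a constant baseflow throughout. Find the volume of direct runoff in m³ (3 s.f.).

Direct-runoff ordinates (Q − Q_b): 0.0, 6.0, 17.1, 32.5, 24.0, 17.7, 13.1, 9.6, 7.1, 5.2, 0.0 m³/s.
ΣQ_DR = 132.3 m³/s.
With Δt = 3 h = 10800 s, V = ΣQ_DR · Δt = 132.3 × 10800 = 1.43 × 10^6 m³.

V ≈ 1.43 × 10^6 m³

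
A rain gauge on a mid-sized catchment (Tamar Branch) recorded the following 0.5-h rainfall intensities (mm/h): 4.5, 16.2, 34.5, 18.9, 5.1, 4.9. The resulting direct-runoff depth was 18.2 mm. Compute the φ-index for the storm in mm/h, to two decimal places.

Only the 3 blocks with intensity above φ contribute runoff: 16.2, 34.5, 18.9 mm/h.
Σ(I−φ)·Δt = d  ⇒  (16.2+34.5+18.9 − 3φ)·0.5 = 18.2
φ = (69.60 − 18.2/0.5) / 3 = 11.07 mm/h.

φ ≈ 11.07 mm/h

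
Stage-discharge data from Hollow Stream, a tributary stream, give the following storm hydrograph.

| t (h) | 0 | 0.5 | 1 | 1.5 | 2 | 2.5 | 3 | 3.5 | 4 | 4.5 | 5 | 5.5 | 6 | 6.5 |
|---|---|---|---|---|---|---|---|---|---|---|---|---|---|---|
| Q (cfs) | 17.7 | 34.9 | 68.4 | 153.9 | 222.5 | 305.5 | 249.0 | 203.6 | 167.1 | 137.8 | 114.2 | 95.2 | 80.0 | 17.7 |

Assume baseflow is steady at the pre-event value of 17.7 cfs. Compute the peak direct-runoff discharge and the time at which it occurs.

Subtracting baseflow gives direct-runoff ordinates: 0.0, 17.2, 50.7, 136.2, 204.8, 287.8, 231.3, 185.9, 149.4, 120.1, 96.5, 77.5, 62.3, 0.0 cfs.
The maximum is 287.8 cfs, occurring at the reading for t = 2.5 h.

Q_p = 287.8 cfs at t = 2.5 h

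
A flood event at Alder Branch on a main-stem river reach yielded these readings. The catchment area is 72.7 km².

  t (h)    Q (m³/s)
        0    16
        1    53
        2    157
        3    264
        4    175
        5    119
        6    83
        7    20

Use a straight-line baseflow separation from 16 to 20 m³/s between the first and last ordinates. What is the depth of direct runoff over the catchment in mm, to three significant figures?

Direct runoff: 0.00, 36.43, 139.86, 246.29, 156.71, 100.14, 63.57, 0.00 m³/s; ΣQ_DR = 743.0 m³/s.
V = ΣQ_DR · Δt = 743.0 × 3600 s = 2.675 × 10^6 m³.
Over A = 72.7 km², depth = V / A = 36.8 mm.

d ≈ 36.8 mm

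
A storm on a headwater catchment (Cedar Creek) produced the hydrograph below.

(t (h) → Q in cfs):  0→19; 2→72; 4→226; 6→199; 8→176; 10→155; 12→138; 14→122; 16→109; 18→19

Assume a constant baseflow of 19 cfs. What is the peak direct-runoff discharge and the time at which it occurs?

Subtracting baseflow gives direct-runoff ordinates: 0.0, 53.0, 207.0, 180.0, 157.0, 136.0, 119.0, 103.0, 90.0, 0.0 cfs.
The maximum is 207.0 cfs, occurring at the reading for t = 4 h.

Q_p = 207.0 cfs at t = 4 h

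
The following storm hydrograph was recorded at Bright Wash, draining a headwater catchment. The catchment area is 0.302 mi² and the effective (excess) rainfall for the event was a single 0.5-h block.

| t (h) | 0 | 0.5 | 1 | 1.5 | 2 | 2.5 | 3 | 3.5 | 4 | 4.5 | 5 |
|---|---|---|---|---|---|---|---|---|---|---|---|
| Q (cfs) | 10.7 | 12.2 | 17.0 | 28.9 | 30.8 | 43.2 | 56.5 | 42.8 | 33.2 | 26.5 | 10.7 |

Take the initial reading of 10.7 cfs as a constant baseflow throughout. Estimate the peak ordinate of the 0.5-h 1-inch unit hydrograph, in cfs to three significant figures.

Direct runoff: 0.0, 1.5, 6.3, 18.2, 20.1, 32.5, 45.8, 32.1, 22.5, 15.8, 0.0 cfs; ΣQ_DR = 194.8 cfs, peak = 45.8 cfs.
Runoff depth d = ΣQ_DR·Δt / A = 194.8 × 1800 / (0.302 mi²) = 0.4998 in.
The 1-inch UH is the DRH scaled by (1 in)/d, so U_p = 45.8 × 1/0.4998 = 91.6 cfs.

U_p ≈ 91.6 cfs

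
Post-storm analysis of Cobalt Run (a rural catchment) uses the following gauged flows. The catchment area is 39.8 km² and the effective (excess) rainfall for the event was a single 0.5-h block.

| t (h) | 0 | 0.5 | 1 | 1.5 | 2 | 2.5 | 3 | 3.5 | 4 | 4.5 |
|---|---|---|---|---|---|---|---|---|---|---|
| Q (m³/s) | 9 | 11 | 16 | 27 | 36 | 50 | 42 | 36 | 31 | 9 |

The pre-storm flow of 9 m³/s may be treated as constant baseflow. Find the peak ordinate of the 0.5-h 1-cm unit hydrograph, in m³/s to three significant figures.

Direct runoff: 0.0, 2.0, 7.0, 18.0, 27.0, 41.0, 33.0, 27.0, 22.0, 0.0 m³/s; ΣQ_DR = 177.0 m³/s, peak = 41.0 m³/s.
Runoff depth d = ΣQ_DR·Δt / A = 177.0 × 1800 / (39.8 km²) = 8.005 mm.
The 1-cm UH is the DRH scaled by (10 mm)/d, so U_p = 41.0 × 10/8.005 = 51.2 m³/s.

U_p ≈ 51.2 m³/s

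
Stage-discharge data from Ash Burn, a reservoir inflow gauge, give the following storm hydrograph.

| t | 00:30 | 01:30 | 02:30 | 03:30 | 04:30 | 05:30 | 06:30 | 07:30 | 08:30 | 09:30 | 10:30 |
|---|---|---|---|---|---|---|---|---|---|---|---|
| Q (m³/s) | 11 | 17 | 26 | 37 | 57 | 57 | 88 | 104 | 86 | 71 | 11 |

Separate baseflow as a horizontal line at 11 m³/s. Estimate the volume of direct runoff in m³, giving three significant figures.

Direct-runoff ordinates (Q − Q_b): 0.0, 6.0, 15.0, 26.0, 46.0, 46.0, 77.0, 93.0, 75.0, 60.0, 0.0 m³/s.
ΣQ_DR = 444.0 m³/s.
With Δt = 1 h = 3600 s, V = ΣQ_DR · Δt = 444.0 × 3600 = 1.60 × 10^6 m³.

V ≈ 1.60 × 10^6 m³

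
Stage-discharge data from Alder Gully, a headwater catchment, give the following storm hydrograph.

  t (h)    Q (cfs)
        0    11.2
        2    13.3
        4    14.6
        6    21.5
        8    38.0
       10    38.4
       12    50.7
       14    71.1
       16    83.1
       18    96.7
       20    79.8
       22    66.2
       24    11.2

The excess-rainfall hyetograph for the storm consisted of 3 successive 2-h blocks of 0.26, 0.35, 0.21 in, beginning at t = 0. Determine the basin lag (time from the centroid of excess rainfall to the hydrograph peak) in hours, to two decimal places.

t_L ≈ 15.12 h

Centroid of excess rainfall: t_c = Σ P_i·t̄_i / ΣP_i = 2.8780 h (block centres at 1, 3, 5 h).
Hydrograph peak occurs at t = 18 h, so basin lag t_L = 18 − 2.8780 = 15.12 h.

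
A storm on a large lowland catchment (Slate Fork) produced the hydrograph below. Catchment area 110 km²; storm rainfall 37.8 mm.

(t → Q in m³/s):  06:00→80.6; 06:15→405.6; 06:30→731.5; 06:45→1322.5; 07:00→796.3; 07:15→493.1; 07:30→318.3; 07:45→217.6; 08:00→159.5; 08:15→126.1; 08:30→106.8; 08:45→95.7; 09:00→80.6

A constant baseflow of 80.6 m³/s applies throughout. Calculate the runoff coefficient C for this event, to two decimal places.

C ≈ 0.84

ΣQ_DR = 3886 m³/s; V = ΣQ_DR·Δt = 3.498 × 10^6 m³.
Runoff depth d = V / A = 31.80 mm.
C = d / P = 31.80 / 37.8 = 0.84.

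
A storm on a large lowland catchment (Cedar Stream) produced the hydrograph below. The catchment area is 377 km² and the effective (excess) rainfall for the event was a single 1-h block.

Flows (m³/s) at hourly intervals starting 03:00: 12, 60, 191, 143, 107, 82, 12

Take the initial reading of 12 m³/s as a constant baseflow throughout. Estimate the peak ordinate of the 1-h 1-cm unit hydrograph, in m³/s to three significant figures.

Direct runoff: 0.0, 48.0, 179.0, 131.0, 95.0, 70.0, 0.0 m³/s; ΣQ_DR = 523.0 m³/s, peak = 179.0 m³/s.
Runoff depth d = ΣQ_DR·Δt / A = 523.0 × 3600 / (377 km²) = 4.994 mm.
The 1-cm UH is the DRH scaled by (10 mm)/d, so U_p = 179.0 × 10/4.994 = 358 m³/s.

U_p ≈ 358 m³/s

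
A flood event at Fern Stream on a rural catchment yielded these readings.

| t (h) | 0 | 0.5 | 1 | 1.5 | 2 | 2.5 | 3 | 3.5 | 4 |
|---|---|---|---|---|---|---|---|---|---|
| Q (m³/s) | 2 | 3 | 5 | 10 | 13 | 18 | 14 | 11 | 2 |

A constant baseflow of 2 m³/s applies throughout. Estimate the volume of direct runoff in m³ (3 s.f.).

V ≈ 1.08 × 10^5 m³

Direct-runoff ordinates (Q − Q_b): 0.0, 1.0, 3.0, 8.0, 11.0, 16.0, 12.0, 9.0, 0.0 m³/s.
ΣQ_DR = 60.00 m³/s.
With Δt = 0.5 h = 1800 s, V = ΣQ_DR · Δt = 60.00 × 1800 = 1.08 × 10^5 m³.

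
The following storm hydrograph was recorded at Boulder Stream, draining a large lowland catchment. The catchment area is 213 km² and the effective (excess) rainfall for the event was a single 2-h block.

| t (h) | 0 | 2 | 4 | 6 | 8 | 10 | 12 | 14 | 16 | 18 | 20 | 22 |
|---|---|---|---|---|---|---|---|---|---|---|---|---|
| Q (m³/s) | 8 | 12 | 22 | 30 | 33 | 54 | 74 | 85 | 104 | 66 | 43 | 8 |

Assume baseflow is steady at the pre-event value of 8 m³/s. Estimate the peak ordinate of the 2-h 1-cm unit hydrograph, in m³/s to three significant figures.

Direct runoff: 0.0, 4.0, 14.0, 22.0, 25.0, 46.0, 66.0, 77.0, 96.0, 58.0, 35.0, 0.0 m³/s; ΣQ_DR = 443.0 m³/s, peak = 96.0 m³/s.
Runoff depth d = ΣQ_DR·Δt / A = 443.0 × 7200 / (213 km²) = 14.97 mm.
The 1-cm UH is the DRH scaled by (10 mm)/d, so U_p = 96.0 × 10/14.97 = 64.1 m³/s.

U_p ≈ 64.1 m³/s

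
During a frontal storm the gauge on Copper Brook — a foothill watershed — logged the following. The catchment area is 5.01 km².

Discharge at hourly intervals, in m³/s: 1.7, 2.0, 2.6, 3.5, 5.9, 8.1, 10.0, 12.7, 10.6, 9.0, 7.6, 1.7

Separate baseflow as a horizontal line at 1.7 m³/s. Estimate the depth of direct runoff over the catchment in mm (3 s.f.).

Direct runoff: 0.0, 0.3, 0.9, 1.8, 4.2, 6.4, 8.3, 11.0, 8.9, 7.3, 5.9, 0.0 m³/s; ΣQ_DR = 55.00 m³/s.
V = ΣQ_DR · Δt = 55.00 × 3600 s = 1.980 × 10^5 m³.
Over A = 5.01 km², depth = V / A = 39.5 mm.

d ≈ 39.5 mm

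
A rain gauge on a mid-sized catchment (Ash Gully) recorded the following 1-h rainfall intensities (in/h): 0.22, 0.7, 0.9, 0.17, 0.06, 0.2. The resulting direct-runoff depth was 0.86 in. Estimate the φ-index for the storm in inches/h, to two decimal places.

Only the 2 blocks with intensity above φ contribute runoff: 0.7, 0.9 in/h.
Σ(I−φ)·Δt = d  ⇒  (0.7+0.9 − 2φ)·1 = 0.86
φ = (1.600 − 0.86/1) / 2 = 0.37 in/h.

φ ≈ 0.37 in/h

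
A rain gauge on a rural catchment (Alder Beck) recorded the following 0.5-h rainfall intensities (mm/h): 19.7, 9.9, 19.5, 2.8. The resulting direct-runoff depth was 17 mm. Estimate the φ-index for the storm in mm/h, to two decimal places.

Only the 3 blocks with intensity above φ contribute runoff: 19.7, 9.9, 19.5 mm/h.
Σ(I−φ)·Δt = d  ⇒  (19.7+9.9+19.5 − 3φ)·0.5 = 17
φ = (49.10 − 17/0.5) / 3 = 5.03 mm/h.

φ ≈ 5.03 mm/h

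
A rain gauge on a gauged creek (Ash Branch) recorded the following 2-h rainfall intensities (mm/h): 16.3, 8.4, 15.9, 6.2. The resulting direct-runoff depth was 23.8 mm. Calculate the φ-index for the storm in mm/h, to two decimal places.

Only the 2 blocks with intensity above φ contribute runoff: 16.3, 15.9 mm/h.
Σ(I−φ)·Δt = d  ⇒  (16.3+15.9 − 2φ)·2 = 23.8
φ = (32.20 − 23.8/2) / 2 = 10.15 mm/h.

φ ≈ 10.15 mm/h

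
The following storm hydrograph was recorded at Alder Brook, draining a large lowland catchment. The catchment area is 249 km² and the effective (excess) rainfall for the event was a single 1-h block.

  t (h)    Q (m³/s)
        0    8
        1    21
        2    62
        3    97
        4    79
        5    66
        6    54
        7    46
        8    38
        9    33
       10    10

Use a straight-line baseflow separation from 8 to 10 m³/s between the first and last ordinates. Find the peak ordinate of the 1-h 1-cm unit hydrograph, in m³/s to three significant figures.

Direct runoff: 0.00, 12.80, 53.60, 88.40, 70.20, 57.00, 44.80, 36.60, 28.40, 23.20, 0.00 m³/s; ΣQ_DR = 415.0 m³/s, peak = 88.40 m³/s.
Runoff depth d = ΣQ_DR·Δt / A = 415.0 × 3600 / (249 km²) = 6.000 mm.
The 1-cm UH is the DRH scaled by (10 mm)/d, so U_p = 88.40 × 10/6.000 = 147 m³/s.

U_p ≈ 147 m³/s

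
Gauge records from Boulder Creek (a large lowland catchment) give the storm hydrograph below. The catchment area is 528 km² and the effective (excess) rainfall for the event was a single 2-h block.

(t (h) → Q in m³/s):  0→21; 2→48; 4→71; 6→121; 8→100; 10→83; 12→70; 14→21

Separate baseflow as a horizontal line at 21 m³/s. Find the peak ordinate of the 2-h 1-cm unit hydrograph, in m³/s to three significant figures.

Direct runoff: 0.0, 27.0, 50.0, 100.0, 79.0, 62.0, 49.0, 0.0 m³/s; ΣQ_DR = 367.0 m³/s, peak = 100.0 m³/s.
Runoff depth d = ΣQ_DR·Δt / A = 367.0 × 7200 / (528 km²) = 5.005 mm.
The 1-cm UH is the DRH scaled by (10 mm)/d, so U_p = 100.0 × 10/5.005 = 200 m³/s.

U_p ≈ 200 m³/s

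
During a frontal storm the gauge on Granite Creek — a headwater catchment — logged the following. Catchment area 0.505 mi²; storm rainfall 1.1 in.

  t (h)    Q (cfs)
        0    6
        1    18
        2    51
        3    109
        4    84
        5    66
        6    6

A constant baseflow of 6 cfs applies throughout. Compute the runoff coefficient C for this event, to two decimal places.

C ≈ 0.83

ΣQ_DR = 298.0 cfs; V = ΣQ_DR·Δt = 1.073 × 10^6 ft³.
Runoff depth d = V / A = 0.9144 in.
C = d / P = 0.9144 / 1.1 = 0.83.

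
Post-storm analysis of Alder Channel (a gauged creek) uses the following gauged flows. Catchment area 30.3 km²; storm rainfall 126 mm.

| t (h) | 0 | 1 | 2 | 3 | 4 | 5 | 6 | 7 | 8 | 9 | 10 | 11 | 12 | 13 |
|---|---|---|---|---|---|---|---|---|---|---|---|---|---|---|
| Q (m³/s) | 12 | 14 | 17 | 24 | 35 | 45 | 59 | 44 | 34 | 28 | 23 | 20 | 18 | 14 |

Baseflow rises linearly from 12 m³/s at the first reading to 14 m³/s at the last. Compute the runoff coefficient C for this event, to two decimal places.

C ≈ 0.19

ΣQ_DR = 205.0 m³/s; V = ΣQ_DR·Δt = 7.380 × 10^5 m³.
Runoff depth d = V / A = 24.36 mm.
C = d / P = 24.36 / 126 = 0.19.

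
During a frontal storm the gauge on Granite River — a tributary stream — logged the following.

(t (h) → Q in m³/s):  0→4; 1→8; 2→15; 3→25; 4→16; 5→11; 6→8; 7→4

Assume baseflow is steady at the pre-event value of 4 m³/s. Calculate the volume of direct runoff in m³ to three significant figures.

Direct-runoff ordinates (Q − Q_b): 0.0, 4.0, 11.0, 21.0, 12.0, 7.0, 4.0, 0.0 m³/s.
ΣQ_DR = 59.00 m³/s.
With Δt = 1 h = 3600 s, V = ΣQ_DR · Δt = 59.00 × 3600 = 2.12 × 10^5 m³.

V ≈ 2.12 × 10^5 m³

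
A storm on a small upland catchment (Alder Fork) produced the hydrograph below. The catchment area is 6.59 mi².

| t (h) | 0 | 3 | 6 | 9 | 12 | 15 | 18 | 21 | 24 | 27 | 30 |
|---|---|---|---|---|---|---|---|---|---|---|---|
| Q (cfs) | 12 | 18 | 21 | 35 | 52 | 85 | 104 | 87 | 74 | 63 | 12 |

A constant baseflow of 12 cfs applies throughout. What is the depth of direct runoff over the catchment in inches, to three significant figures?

d ≈ 0.304 in

Direct runoff: 0.0, 6.0, 9.0, 23.0, 40.0, 73.0, 92.0, 75.0, 62.0, 51.0, 0.0 cfs; ΣQ_DR = 431.0 cfs.
V = ΣQ_DR · Δt = 431.0 × 10800 s = 4.655 × 10^6 ft³.
Over A = 6.59 mi², depth = V / A = 0.304 in.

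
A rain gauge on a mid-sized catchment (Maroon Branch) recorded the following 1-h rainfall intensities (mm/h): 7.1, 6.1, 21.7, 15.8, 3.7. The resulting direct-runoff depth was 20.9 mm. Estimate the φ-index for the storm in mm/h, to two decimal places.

Only the 2 blocks with intensity above φ contribute runoff: 21.7, 15.8 mm/h.
Σ(I−φ)·Δt = d  ⇒  (21.7+15.8 − 2φ)·1 = 20.9
φ = (37.50 − 20.9/1) / 2 = 8.30 mm/h.

φ ≈ 8.30 mm/h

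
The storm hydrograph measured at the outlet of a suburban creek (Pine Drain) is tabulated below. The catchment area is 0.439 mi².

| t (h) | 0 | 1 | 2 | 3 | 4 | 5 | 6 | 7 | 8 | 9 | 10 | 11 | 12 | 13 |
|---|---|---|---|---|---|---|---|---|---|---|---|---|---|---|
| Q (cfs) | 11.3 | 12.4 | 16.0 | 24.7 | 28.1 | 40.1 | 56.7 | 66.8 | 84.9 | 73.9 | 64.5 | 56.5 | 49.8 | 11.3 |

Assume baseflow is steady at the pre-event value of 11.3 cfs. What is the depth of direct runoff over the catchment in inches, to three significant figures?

Direct runoff: 0.0, 1.1, 4.7, 13.4, 16.8, 28.8, 45.4, 55.5, 73.6, 62.6, 53.2, 45.2, 38.5, 0.0 cfs; ΣQ_DR = 438.8 cfs.
V = ΣQ_DR · Δt = 438.8 × 3600 s = 1.580 × 10^6 ft³.
Over A = 0.439 mi², depth = V / A = 1.55 in.

d ≈ 1.55 in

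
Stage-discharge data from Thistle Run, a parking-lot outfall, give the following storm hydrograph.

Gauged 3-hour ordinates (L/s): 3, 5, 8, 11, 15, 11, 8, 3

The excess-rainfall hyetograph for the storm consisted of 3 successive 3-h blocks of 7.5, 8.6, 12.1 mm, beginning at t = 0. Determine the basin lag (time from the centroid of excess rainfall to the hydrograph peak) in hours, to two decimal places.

t_L ≈ 7.01 h

Centroid of excess rainfall: t_c = Σ P_i·t̄_i / ΣP_i = 4.9894 h (block centres at 1.5, 4.5, 7.5 h).
Hydrograph peak occurs at t = 12 h, so basin lag t_L = 12 − 4.9894 = 7.01 h.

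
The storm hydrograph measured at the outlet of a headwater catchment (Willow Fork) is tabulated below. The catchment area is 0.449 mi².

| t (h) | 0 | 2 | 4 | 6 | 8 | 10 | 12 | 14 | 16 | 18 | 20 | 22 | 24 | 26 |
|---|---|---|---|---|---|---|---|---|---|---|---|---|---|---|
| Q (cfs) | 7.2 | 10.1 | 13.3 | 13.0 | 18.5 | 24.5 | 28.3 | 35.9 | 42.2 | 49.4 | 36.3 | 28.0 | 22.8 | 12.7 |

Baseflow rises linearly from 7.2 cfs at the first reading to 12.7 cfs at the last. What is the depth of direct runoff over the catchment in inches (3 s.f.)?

Direct runoff: 0.00, 2.48, 5.25, 4.53, 9.61, 15.18, 18.56, 25.74, 31.62, 38.39, 24.87, 16.15, 10.52, 0.00 cfs; ΣQ_DR = 202.9 cfs.
V = ΣQ_DR · Δt = 202.9 × 7200 s = 1.461 × 10^6 ft³.
Over A = 0.449 mi², depth = V / A = 1.40 in.

d ≈ 1.40 in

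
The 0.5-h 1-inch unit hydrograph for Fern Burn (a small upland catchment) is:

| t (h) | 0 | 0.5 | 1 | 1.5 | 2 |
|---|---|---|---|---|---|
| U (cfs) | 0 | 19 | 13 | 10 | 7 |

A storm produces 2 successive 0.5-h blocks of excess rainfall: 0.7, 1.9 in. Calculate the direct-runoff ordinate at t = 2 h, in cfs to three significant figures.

By discrete convolution, Q_j = Σ (P_i / 1 in) · U_{j−i}.
At t = 2 h (j=4): Q = (0.7/1)·7 + (1.9/1)·10 = 23.9 cfs.

Q ≈ 23.9 cfs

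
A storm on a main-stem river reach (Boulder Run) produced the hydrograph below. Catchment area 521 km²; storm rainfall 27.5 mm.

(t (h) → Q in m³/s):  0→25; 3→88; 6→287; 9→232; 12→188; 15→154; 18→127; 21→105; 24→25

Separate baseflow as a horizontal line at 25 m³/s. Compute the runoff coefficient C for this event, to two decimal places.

C ≈ 0.76

ΣQ_DR = 1006 m³/s; V = ΣQ_DR·Δt = 1.086 × 10^7 m³.
Runoff depth d = V / A = 20.85 mm.
C = d / P = 20.85 / 27.5 = 0.76.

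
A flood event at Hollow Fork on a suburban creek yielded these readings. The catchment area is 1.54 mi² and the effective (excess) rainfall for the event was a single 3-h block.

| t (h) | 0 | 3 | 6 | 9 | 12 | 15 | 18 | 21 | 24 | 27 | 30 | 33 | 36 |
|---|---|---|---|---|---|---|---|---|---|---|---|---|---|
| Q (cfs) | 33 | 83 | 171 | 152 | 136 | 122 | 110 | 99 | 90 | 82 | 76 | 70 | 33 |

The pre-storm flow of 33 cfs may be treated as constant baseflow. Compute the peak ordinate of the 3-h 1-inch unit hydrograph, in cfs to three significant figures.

Direct runoff: 0.0, 50.0, 138.0, 119.0, 103.0, 89.0, 77.0, 66.0, 57.0, 49.0, 43.0, 37.0, 0.0 cfs; ΣQ_DR = 828.0 cfs, peak = 138.0 cfs.
Runoff depth d = ΣQ_DR·Δt / A = 828.0 × 10800 / (1.54 mi²) = 2.499 in.
The 1-inch UH is the DRH scaled by (1 in)/d, so U_p = 138.0 × 1/2.499 = 55.2 cfs.

U_p ≈ 55.2 cfs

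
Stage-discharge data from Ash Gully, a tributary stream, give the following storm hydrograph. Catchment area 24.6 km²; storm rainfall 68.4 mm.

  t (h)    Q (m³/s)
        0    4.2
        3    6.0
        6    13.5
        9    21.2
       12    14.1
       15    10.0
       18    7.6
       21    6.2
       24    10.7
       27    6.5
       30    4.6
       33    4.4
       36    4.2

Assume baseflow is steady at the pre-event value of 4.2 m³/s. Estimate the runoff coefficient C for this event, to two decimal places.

C ≈ 0.38

ΣQ_DR = 58.60 m³/s; V = ΣQ_DR·Δt = 6.329 × 10^5 m³.
Runoff depth d = V / A = 25.73 mm.
C = d / P = 25.73 / 68.4 = 0.38.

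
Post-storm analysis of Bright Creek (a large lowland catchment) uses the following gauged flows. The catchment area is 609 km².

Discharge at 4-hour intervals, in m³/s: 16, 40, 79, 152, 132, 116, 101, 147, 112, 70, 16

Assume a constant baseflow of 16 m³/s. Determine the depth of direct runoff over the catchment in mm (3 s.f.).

d ≈ 19.0 mm

Direct runoff: 0.0, 24.0, 63.0, 136.0, 116.0, 100.0, 85.0, 131.0, 96.0, 54.0, 0.0 m³/s; ΣQ_DR = 805.0 m³/s.
V = ΣQ_DR · Δt = 805.0 × 14400 s = 1.159 × 10^7 m³.
Over A = 609 km², depth = V / A = 19.0 mm.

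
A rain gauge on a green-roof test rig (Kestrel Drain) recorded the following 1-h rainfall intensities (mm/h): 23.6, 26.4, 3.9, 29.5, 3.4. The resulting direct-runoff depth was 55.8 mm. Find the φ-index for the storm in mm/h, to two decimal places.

φ ≈ 7.90 mm/h

Only the 3 blocks with intensity above φ contribute runoff: 23.6, 26.4, 29.5 mm/h.
Σ(I−φ)·Δt = d  ⇒  (23.6+26.4+29.5 − 3φ)·1 = 55.8
φ = (79.50 − 55.8/1) / 3 = 7.90 mm/h.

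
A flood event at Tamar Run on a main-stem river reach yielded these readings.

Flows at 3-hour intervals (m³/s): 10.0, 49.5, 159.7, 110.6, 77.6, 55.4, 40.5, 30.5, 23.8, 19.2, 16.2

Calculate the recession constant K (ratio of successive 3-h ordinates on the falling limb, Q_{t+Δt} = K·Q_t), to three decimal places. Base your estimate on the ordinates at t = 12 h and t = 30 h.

Using the recession-limb readings at t = 12 h and t = 30 h: Q falls from 77.6 to 16.2 m³/s over 6 intervals.
K = (Q₂/Q₁)^(1/6) = (16.2/77.6)^(1/6) = 0.770.

K ≈ 0.770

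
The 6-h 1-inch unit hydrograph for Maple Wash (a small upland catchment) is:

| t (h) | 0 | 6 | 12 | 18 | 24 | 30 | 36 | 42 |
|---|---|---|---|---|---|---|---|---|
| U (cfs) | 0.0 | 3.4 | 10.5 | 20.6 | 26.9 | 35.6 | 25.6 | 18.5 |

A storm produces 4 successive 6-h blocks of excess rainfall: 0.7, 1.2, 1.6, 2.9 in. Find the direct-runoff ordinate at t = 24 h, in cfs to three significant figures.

Q ≈ 70.2 cfs

By discrete convolution, Q_j = Σ (P_i / 1 in) · U_{j−i}.
At t = 24 h (j=4): Q = (0.7/1)·26.9 + (1.2/1)·20.6 + (1.6/1)·10.5 + (2.9/1)·3.4 = 70.2 cfs.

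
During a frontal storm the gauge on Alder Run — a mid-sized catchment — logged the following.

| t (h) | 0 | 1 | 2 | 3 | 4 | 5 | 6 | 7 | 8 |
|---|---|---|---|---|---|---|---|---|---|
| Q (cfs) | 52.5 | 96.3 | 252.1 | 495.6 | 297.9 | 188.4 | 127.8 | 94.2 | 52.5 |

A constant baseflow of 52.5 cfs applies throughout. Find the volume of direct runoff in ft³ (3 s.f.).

V ≈ 4.27 × 10^6 ft³

Direct-runoff ordinates (Q − Q_b): 0.0, 43.8, 199.6, 443.1, 245.4, 135.9, 75.3, 41.7, 0.0 cfs.
ΣQ_DR = 1185 cfs.
With Δt = 1 h = 3600 s, V = ΣQ_DR · Δt = 1185 × 3600 = 4.27 × 10^6 ft³.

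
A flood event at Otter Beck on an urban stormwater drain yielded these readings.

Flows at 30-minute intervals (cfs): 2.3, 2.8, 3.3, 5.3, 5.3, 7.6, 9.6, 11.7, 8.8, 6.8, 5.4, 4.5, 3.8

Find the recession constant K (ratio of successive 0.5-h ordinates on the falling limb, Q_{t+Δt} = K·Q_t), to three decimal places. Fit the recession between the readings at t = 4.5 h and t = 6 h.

Using the recession-limb readings at t = 4.5 h and t = 6 h: Q falls from 6.8 to 3.8 cfs over 3 intervals.
K = (Q₂/Q₁)^(1/3) = (3.8/6.8)^(1/3) = 0.824.

K ≈ 0.824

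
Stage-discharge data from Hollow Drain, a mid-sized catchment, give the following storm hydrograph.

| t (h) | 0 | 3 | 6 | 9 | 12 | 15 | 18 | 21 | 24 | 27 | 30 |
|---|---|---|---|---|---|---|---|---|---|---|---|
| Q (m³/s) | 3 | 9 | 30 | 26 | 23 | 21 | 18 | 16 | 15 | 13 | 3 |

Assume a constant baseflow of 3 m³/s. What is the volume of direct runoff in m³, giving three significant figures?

Direct-runoff ordinates (Q − Q_b): 0.0, 6.0, 27.0, 23.0, 20.0, 18.0, 15.0, 13.0, 12.0, 10.0, 0.0 m³/s.
ΣQ_DR = 144.0 m³/s.
With Δt = 3 h = 10800 s, V = ΣQ_DR · Δt = 144.0 × 10800 = 1.56 × 10^6 m³.

V ≈ 1.56 × 10^6 m³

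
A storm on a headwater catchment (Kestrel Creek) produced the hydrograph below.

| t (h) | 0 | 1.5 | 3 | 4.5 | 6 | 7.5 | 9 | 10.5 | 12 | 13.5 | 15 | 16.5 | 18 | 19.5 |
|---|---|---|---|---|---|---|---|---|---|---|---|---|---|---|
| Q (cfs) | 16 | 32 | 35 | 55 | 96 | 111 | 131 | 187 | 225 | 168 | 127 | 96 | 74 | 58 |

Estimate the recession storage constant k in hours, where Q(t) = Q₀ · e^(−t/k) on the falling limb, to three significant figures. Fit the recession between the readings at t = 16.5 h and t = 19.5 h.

k ≈ 5.95 h

On the falling limb, Q drops from 96 to 58 cfs between t = 16.5 h and t = 19.5 h (Δt = 3 h).
k = −Δt / ln(Q₂/Q₁) = −3 / ln(58/96) = 5.95 h.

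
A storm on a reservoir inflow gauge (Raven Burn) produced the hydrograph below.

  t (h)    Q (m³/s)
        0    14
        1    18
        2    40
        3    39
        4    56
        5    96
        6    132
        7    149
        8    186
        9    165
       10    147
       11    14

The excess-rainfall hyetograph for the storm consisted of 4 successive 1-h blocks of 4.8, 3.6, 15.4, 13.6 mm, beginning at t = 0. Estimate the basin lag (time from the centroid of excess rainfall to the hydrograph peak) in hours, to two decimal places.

Centroid of excess rainfall: t_c = Σ P_i·t̄_i / ΣP_i = 2.5107 h (block centres at 0.5, 1.5, 2.5, 3.5 h).
Hydrograph peak occurs at t = 8 h, so basin lag t_L = 8 − 2.5107 = 5.49 h.

t_L ≈ 5.49 h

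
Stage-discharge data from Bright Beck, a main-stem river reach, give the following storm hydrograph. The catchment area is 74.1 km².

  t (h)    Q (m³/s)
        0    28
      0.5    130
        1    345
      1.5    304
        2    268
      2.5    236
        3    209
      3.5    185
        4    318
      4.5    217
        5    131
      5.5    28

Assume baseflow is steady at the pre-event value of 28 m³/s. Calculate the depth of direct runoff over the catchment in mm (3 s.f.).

d ≈ 50.1 mm

Direct runoff: 0.0, 102.0, 317.0, 276.0, 240.0, 208.0, 181.0, 157.0, 290.0, 189.0, 103.0, 0.0 m³/s; ΣQ_DR = 2063 m³/s.
V = ΣQ_DR · Δt = 2063 × 1800 s = 3.713 × 10^6 m³.
Over A = 74.1 km², depth = V / A = 50.1 mm.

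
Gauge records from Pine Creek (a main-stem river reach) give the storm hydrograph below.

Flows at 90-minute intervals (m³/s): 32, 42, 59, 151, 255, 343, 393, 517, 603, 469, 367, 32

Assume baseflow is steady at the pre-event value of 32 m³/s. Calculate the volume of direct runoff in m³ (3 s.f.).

Direct-runoff ordinates (Q − Q_b): 0.0, 10.0, 27.0, 119.0, 223.0, 311.0, 361.0, 485.0, 571.0, 437.0, 335.0, 0.0 m³/s.
ΣQ_DR = 2879 m³/s.
With Δt = 1.5 h = 5400 s, V = ΣQ_DR · Δt = 2879 × 5400 = 1.55 × 10^7 m³.

V ≈ 1.55 × 10^7 m³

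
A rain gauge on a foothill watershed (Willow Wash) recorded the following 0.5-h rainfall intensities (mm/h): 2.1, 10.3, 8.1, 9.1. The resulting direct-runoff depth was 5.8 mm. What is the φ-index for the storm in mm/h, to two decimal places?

φ ≈ 5.30 mm/h

Only the 3 blocks with intensity above φ contribute runoff: 10.3, 8.1, 9.1 mm/h.
Σ(I−φ)·Δt = d  ⇒  (10.3+8.1+9.1 − 3φ)·0.5 = 5.8
φ = (27.50 − 5.8/0.5) / 3 = 5.30 mm/h.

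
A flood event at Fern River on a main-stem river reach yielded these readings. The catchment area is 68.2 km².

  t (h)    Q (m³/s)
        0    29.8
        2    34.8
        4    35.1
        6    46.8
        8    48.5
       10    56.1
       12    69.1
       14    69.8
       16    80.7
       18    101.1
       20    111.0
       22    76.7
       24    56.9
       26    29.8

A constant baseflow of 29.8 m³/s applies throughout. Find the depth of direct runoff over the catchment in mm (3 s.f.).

Direct runoff: 0.0, 5.0, 5.3, 17.0, 18.7, 26.3, 39.3, 40.0, 50.9, 71.3, 81.2, 46.9, 27.1, 0.0 m³/s; ΣQ_DR = 429.0 m³/s.
V = ΣQ_DR · Δt = 429.0 × 7200 s = 3.089 × 10^6 m³.
Over A = 68.2 km², depth = V / A = 45.3 mm.

d ≈ 45.3 mm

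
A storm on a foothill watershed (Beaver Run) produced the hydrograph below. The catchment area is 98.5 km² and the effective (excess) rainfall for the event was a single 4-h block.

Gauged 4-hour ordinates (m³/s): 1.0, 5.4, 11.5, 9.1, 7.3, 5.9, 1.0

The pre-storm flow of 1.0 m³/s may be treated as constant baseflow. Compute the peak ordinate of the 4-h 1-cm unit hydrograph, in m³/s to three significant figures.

U_p ≈ 21.0 m³/s

Direct runoff: 0.0, 4.4, 10.5, 8.1, 6.3, 4.9, 0.0 m³/s; ΣQ_DR = 34.20 m³/s, peak = 10.5 m³/s.
Runoff depth d = ΣQ_DR·Δt / A = 34.20 × 14400 / (98.5 km²) = 5.000 mm.
The 1-cm UH is the DRH scaled by (10 mm)/d, so U_p = 10.5 × 10/5.000 = 21.0 m³/s.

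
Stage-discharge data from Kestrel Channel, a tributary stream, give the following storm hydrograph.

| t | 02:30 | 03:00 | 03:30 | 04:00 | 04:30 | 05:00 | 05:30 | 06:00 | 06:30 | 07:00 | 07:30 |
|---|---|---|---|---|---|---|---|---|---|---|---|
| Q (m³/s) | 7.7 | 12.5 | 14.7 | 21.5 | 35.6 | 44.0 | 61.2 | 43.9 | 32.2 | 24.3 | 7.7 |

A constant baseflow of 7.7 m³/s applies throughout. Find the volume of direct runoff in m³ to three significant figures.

V ≈ 3.97 × 10^5 m³

Direct-runoff ordinates (Q − Q_b): 0.0, 4.8, 7.0, 13.8, 27.9, 36.3, 53.5, 36.2, 24.5, 16.6, 0.0 m³/s.
ΣQ_DR = 220.6 m³/s.
With Δt = 0.5 h = 1800 s, V = ΣQ_DR · Δt = 220.6 × 1800 = 3.97 × 10^5 m³.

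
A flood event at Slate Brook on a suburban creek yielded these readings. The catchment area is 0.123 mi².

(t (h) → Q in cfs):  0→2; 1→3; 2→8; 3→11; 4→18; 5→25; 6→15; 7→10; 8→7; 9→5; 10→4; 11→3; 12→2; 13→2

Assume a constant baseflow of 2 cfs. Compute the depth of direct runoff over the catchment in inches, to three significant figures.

Direct runoff: 0.0, 1.0, 6.0, 9.0, 16.0, 23.0, 13.0, 8.0, 5.0, 3.0, 2.0, 1.0, 0.0, 0.0 cfs; ΣQ_DR = 87.00 cfs.
V = ΣQ_DR · Δt = 87.00 × 3600 s = 3.132 × 10^5 ft³.
Over A = 0.123 mi², depth = V / A = 1.10 in.

d ≈ 1.10 in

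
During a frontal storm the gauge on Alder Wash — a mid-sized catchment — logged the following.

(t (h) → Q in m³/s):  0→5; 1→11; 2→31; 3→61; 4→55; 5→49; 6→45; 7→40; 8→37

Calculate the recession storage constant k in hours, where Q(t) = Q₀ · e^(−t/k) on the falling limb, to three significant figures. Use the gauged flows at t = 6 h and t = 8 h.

On the falling limb, Q drops from 45 to 37 m³/s between t = 6 h and t = 8 h (Δt = 2 h).
k = −Δt / ln(Q₂/Q₁) = −2 / ln(37/45) = 10.2 h.

k ≈ 10.2 h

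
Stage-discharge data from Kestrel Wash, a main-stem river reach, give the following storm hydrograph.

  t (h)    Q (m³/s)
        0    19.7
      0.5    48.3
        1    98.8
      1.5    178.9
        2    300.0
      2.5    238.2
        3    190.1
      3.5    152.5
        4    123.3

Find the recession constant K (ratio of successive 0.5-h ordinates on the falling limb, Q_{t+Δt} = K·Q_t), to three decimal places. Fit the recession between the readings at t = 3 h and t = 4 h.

Using the recession-limb readings at t = 3 h and t = 4 h: Q falls from 190.1 to 123.3 m³/s over 2 intervals.
K = (Q₂/Q₁)^(1/2) = (123.3/190.1)^(1/2) = 0.805.

K ≈ 0.805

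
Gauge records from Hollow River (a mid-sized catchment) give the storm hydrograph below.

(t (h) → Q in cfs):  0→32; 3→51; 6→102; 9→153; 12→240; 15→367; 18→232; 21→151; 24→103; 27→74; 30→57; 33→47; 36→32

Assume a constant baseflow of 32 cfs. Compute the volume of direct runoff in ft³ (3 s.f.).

Direct-runoff ordinates (Q − Q_b): 0.0, 19.0, 70.0, 121.0, 208.0, 335.0, 200.0, 119.0, 71.0, 42.0, 25.0, 15.0, 0.0 cfs.
ΣQ_DR = 1225 cfs.
With Δt = 3 h = 10800 s, V = ΣQ_DR · Δt = 1225 × 10800 = 1.32 × 10^7 ft³.

V ≈ 1.32 × 10^7 ft³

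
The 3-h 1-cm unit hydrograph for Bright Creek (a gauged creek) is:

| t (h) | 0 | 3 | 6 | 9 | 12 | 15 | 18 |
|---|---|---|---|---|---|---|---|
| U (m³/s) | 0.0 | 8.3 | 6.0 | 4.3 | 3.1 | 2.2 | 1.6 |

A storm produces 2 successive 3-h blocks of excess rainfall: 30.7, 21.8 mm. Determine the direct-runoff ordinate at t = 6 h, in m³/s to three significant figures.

By discrete convolution, Q_j = Σ (P_i / 10 mm) · U_{j−i}.
At t = 6 h (j=2): Q = (30.7/10)·6.0 + (21.8/10)·8.3 = 36.5 m³/s.

Q ≈ 36.5 m³/s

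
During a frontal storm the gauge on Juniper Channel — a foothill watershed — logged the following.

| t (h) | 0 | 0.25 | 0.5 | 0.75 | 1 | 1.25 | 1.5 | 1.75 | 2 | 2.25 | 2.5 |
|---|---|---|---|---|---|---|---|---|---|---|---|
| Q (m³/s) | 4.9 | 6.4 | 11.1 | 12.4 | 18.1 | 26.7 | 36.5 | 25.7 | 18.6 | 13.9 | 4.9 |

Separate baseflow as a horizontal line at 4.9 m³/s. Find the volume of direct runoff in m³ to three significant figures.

V ≈ 1.13 × 10^5 m³

Direct-runoff ordinates (Q − Q_b): 0.0, 1.5, 6.2, 7.5, 13.2, 21.8, 31.6, 20.8, 13.7, 9.0, 0.0 m³/s.
ΣQ_DR = 125.3 m³/s.
With Δt = 0.25 h = 900 s, V = ΣQ_DR · Δt = 125.3 × 900 = 1.13 × 10^5 m³.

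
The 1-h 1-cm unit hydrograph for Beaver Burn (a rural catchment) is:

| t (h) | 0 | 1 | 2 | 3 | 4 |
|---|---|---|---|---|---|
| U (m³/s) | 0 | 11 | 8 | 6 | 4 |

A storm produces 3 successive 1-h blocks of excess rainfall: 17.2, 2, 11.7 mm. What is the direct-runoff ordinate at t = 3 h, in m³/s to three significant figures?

By discrete convolution, Q_j = Σ (P_i / 10 mm) · U_{j−i}.
At t = 3 h (j=3): Q = (17.2/10)·6 + (2/10)·8 + (11.7/10)·11 = 24.8 m³/s.

Q ≈ 24.8 m³/s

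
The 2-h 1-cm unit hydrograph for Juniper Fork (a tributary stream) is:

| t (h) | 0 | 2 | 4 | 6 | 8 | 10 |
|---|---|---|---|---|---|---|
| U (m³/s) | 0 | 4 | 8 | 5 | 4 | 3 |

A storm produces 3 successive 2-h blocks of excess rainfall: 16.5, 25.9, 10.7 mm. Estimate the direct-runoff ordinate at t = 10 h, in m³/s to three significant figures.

By discrete convolution, Q_j = Σ (P_i / 10 mm) · U_{j−i}.
At t = 10 h (j=5): Q = (16.5/10)·3 + (25.9/10)·4 + (10.7/10)·5 = 20.7 m³/s.

Q ≈ 20.7 m³/s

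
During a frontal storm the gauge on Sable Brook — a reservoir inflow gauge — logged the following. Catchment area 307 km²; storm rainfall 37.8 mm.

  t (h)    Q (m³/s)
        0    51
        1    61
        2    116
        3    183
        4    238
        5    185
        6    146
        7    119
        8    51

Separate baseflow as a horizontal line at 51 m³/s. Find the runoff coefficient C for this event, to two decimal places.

C ≈ 0.21

ΣQ_DR = 691.0 m³/s; V = ΣQ_DR·Δt = 2.488 × 10^6 m³.
Runoff depth d = V / A = 8.103 mm.
C = d / P = 8.103 / 37.8 = 0.21.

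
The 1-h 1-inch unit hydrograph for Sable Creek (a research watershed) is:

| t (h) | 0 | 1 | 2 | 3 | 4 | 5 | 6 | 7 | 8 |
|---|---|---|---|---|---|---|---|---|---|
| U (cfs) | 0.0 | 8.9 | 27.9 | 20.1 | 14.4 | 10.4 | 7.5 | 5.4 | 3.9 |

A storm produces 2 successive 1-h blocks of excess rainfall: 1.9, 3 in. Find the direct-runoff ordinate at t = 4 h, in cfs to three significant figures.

By discrete convolution, Q_j = Σ (P_i / 1 in) · U_{j−i}.
At t = 4 h (j=4): Q = (1.9/1)·14.4 + (3/1)·20.1 = 87.7 cfs.

Q ≈ 87.7 cfs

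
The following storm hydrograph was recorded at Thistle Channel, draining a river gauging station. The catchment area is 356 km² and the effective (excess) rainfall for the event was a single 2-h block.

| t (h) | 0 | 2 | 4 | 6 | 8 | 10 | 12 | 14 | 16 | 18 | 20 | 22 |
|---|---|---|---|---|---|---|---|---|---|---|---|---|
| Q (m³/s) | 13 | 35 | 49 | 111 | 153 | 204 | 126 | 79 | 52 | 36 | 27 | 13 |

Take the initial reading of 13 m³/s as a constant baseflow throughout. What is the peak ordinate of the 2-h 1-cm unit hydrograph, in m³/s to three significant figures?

U_p ≈ 127 m³/s

Direct runoff: 0.0, 22.0, 36.0, 98.0, 140.0, 191.0, 113.0, 66.0, 39.0, 23.0, 14.0, 0.0 m³/s; ΣQ_DR = 742.0 m³/s, peak = 191.0 m³/s.
Runoff depth d = ΣQ_DR·Δt / A = 742.0 × 7200 / (356 km²) = 15.01 mm.
The 1-cm UH is the DRH scaled by (10 mm)/d, so U_p = 191.0 × 10/15.01 = 127 m³/s.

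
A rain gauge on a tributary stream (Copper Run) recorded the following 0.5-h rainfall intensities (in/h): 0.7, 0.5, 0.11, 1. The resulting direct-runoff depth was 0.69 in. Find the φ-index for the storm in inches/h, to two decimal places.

Only the 3 blocks with intensity above φ contribute runoff: 0.7, 0.5, 1 in/h.
Σ(I−φ)·Δt = d  ⇒  (0.7+0.5+1 − 3φ)·0.5 = 0.69
φ = (2.200 − 0.69/0.5) / 3 = 0.27 in/h.

φ ≈ 0.27 in/h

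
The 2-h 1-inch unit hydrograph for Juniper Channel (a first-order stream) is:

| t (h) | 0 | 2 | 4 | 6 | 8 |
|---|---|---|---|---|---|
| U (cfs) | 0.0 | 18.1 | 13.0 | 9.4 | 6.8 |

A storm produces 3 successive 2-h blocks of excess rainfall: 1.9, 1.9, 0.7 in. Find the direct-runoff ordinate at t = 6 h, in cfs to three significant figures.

By discrete convolution, Q_j = Σ (P_i / 1 in) · U_{j−i}.
At t = 6 h (j=3): Q = (1.9/1)·9.4 + (1.9/1)·13.0 + (0.7/1)·18.1 = 55.2 cfs.

Q ≈ 55.2 cfs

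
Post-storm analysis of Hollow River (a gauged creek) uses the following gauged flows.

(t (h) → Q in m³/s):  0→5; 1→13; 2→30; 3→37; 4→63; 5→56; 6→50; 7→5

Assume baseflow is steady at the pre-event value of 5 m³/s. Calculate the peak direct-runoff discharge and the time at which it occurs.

Subtracting baseflow gives direct-runoff ordinates: 0.0, 8.0, 25.0, 32.0, 58.0, 51.0, 45.0, 0.0 m³/s.
The maximum is 58.0 m³/s, occurring at the reading for t = 4 h.

Q_p = 58.0 m³/s at t = 4 h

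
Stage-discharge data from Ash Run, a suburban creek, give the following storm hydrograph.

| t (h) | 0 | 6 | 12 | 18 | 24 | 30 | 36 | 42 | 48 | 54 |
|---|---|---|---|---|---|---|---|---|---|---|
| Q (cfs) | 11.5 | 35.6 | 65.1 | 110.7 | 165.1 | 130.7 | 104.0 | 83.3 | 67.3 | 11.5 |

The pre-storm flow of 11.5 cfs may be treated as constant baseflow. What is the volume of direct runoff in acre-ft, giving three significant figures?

Direct-runoff ordinates (Q − Q_b): 0.0, 24.1, 53.6, 99.2, 153.6, 119.2, 92.5, 71.8, 55.8, 0.0 cfs.
ΣQ_DR = 669.8 cfs.
With Δt = 6 h = 21600 s, V = ΣQ_DR · Δt = 669.8 × 21600 = 1.45 × 10^7 ft³ = 332 acre-ft.

V ≈ 332 acre-ft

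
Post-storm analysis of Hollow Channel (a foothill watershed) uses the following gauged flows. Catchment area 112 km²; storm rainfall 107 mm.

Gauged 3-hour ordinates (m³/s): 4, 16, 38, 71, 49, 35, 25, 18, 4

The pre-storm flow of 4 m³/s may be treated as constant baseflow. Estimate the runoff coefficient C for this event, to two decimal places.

ΣQ_DR = 224.0 m³/s; V = ΣQ_DR·Δt = 2.419 × 10^6 m³.
Runoff depth d = V / A = 21.60 mm.
C = d / P = 21.60 / 107 = 0.20.

C ≈ 0.20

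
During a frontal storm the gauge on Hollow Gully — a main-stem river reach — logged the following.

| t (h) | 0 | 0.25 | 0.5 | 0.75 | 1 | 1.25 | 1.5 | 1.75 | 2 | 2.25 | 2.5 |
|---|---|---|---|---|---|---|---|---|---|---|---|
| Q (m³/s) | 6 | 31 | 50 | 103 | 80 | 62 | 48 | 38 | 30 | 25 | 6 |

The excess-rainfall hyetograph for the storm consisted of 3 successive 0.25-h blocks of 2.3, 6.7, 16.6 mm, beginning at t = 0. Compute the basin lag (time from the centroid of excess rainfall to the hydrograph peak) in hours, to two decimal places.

Centroid of excess rainfall: t_c = Σ P_i·t̄_i / ΣP_i = 0.5146 h (block centres at 0.125, 0.375, 0.625 h).
Hydrograph peak occurs at t = 0.75 h, so basin lag t_L = 0.75 − 0.5146 = 0.24 h.

t_L ≈ 0.24 h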